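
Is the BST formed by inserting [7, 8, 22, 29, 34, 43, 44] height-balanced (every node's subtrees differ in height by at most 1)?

Tree (level-order array): [7, None, 8, None, 22, None, 29, None, 34, None, 43, None, 44]
Definition: a tree is height-balanced if, at every node, |h(left) - h(right)| <= 1 (empty subtree has height -1).
Bottom-up per-node check:
  node 44: h_left=-1, h_right=-1, diff=0 [OK], height=0
  node 43: h_left=-1, h_right=0, diff=1 [OK], height=1
  node 34: h_left=-1, h_right=1, diff=2 [FAIL (|-1-1|=2 > 1)], height=2
  node 29: h_left=-1, h_right=2, diff=3 [FAIL (|-1-2|=3 > 1)], height=3
  node 22: h_left=-1, h_right=3, diff=4 [FAIL (|-1-3|=4 > 1)], height=4
  node 8: h_left=-1, h_right=4, diff=5 [FAIL (|-1-4|=5 > 1)], height=5
  node 7: h_left=-1, h_right=5, diff=6 [FAIL (|-1-5|=6 > 1)], height=6
Node 34 violates the condition: |-1 - 1| = 2 > 1.
Result: Not balanced


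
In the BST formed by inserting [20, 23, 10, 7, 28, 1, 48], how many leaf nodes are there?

Tree built from: [20, 23, 10, 7, 28, 1, 48]
Tree (level-order array): [20, 10, 23, 7, None, None, 28, 1, None, None, 48]
Rule: A leaf has 0 children.
Per-node child counts:
  node 20: 2 child(ren)
  node 10: 1 child(ren)
  node 7: 1 child(ren)
  node 1: 0 child(ren)
  node 23: 1 child(ren)
  node 28: 1 child(ren)
  node 48: 0 child(ren)
Matching nodes: [1, 48]
Count of leaf nodes: 2


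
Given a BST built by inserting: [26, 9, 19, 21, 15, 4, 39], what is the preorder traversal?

Tree insertion order: [26, 9, 19, 21, 15, 4, 39]
Tree (level-order array): [26, 9, 39, 4, 19, None, None, None, None, 15, 21]
Preorder traversal: [26, 9, 4, 19, 15, 21, 39]


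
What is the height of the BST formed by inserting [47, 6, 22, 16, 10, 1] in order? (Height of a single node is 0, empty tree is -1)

Insertion order: [47, 6, 22, 16, 10, 1]
Tree (level-order array): [47, 6, None, 1, 22, None, None, 16, None, 10]
Compute height bottom-up (empty subtree = -1):
  height(1) = 1 + max(-1, -1) = 0
  height(10) = 1 + max(-1, -1) = 0
  height(16) = 1 + max(0, -1) = 1
  height(22) = 1 + max(1, -1) = 2
  height(6) = 1 + max(0, 2) = 3
  height(47) = 1 + max(3, -1) = 4
Height = 4


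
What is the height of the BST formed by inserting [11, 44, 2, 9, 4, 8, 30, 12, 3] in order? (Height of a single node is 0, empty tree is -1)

Insertion order: [11, 44, 2, 9, 4, 8, 30, 12, 3]
Tree (level-order array): [11, 2, 44, None, 9, 30, None, 4, None, 12, None, 3, 8]
Compute height bottom-up (empty subtree = -1):
  height(3) = 1 + max(-1, -1) = 0
  height(8) = 1 + max(-1, -1) = 0
  height(4) = 1 + max(0, 0) = 1
  height(9) = 1 + max(1, -1) = 2
  height(2) = 1 + max(-1, 2) = 3
  height(12) = 1 + max(-1, -1) = 0
  height(30) = 1 + max(0, -1) = 1
  height(44) = 1 + max(1, -1) = 2
  height(11) = 1 + max(3, 2) = 4
Height = 4


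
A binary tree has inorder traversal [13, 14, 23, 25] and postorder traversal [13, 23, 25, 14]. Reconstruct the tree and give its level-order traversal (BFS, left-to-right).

Inorder:   [13, 14, 23, 25]
Postorder: [13, 23, 25, 14]
Algorithm: postorder visits root last, so walk postorder right-to-left;
each value is the root of the current inorder slice — split it at that
value, recurse on the right subtree first, then the left.
Recursive splits:
  root=14; inorder splits into left=[13], right=[23, 25]
  root=25; inorder splits into left=[23], right=[]
  root=23; inorder splits into left=[], right=[]
  root=13; inorder splits into left=[], right=[]
Reconstructed level-order: [14, 13, 25, 23]


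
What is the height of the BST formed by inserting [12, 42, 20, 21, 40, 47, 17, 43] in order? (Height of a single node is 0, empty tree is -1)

Insertion order: [12, 42, 20, 21, 40, 47, 17, 43]
Tree (level-order array): [12, None, 42, 20, 47, 17, 21, 43, None, None, None, None, 40]
Compute height bottom-up (empty subtree = -1):
  height(17) = 1 + max(-1, -1) = 0
  height(40) = 1 + max(-1, -1) = 0
  height(21) = 1 + max(-1, 0) = 1
  height(20) = 1 + max(0, 1) = 2
  height(43) = 1 + max(-1, -1) = 0
  height(47) = 1 + max(0, -1) = 1
  height(42) = 1 + max(2, 1) = 3
  height(12) = 1 + max(-1, 3) = 4
Height = 4


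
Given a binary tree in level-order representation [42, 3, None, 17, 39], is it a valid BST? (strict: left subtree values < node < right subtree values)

Level-order array: [42, 3, None, 17, 39]
Validate using subtree bounds (lo, hi): at each node, require lo < value < hi,
then recurse left with hi=value and right with lo=value.
Preorder trace (stopping at first violation):
  at node 42 with bounds (-inf, +inf): OK
  at node 3 with bounds (-inf, 42): OK
  at node 17 with bounds (-inf, 3): VIOLATION
Node 17 violates its bound: not (-inf < 17 < 3).
Result: Not a valid BST


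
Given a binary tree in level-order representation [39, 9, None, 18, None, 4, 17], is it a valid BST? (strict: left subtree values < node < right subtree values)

Level-order array: [39, 9, None, 18, None, 4, 17]
Validate using subtree bounds (lo, hi): at each node, require lo < value < hi,
then recurse left with hi=value and right with lo=value.
Preorder trace (stopping at first violation):
  at node 39 with bounds (-inf, +inf): OK
  at node 9 with bounds (-inf, 39): OK
  at node 18 with bounds (-inf, 9): VIOLATION
Node 18 violates its bound: not (-inf < 18 < 9).
Result: Not a valid BST


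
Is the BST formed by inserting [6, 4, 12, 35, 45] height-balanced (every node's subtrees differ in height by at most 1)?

Tree (level-order array): [6, 4, 12, None, None, None, 35, None, 45]
Definition: a tree is height-balanced if, at every node, |h(left) - h(right)| <= 1 (empty subtree has height -1).
Bottom-up per-node check:
  node 4: h_left=-1, h_right=-1, diff=0 [OK], height=0
  node 45: h_left=-1, h_right=-1, diff=0 [OK], height=0
  node 35: h_left=-1, h_right=0, diff=1 [OK], height=1
  node 12: h_left=-1, h_right=1, diff=2 [FAIL (|-1-1|=2 > 1)], height=2
  node 6: h_left=0, h_right=2, diff=2 [FAIL (|0-2|=2 > 1)], height=3
Node 12 violates the condition: |-1 - 1| = 2 > 1.
Result: Not balanced


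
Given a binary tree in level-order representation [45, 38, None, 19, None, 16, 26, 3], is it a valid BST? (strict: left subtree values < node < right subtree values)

Level-order array: [45, 38, None, 19, None, 16, 26, 3]
Validate using subtree bounds (lo, hi): at each node, require lo < value < hi,
then recurse left with hi=value and right with lo=value.
Preorder trace (stopping at first violation):
  at node 45 with bounds (-inf, +inf): OK
  at node 38 with bounds (-inf, 45): OK
  at node 19 with bounds (-inf, 38): OK
  at node 16 with bounds (-inf, 19): OK
  at node 3 with bounds (-inf, 16): OK
  at node 26 with bounds (19, 38): OK
No violation found at any node.
Result: Valid BST


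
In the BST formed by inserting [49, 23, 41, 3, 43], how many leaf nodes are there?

Tree built from: [49, 23, 41, 3, 43]
Tree (level-order array): [49, 23, None, 3, 41, None, None, None, 43]
Rule: A leaf has 0 children.
Per-node child counts:
  node 49: 1 child(ren)
  node 23: 2 child(ren)
  node 3: 0 child(ren)
  node 41: 1 child(ren)
  node 43: 0 child(ren)
Matching nodes: [3, 43]
Count of leaf nodes: 2


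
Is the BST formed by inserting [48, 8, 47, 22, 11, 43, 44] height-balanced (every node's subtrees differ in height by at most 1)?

Tree (level-order array): [48, 8, None, None, 47, 22, None, 11, 43, None, None, None, 44]
Definition: a tree is height-balanced if, at every node, |h(left) - h(right)| <= 1 (empty subtree has height -1).
Bottom-up per-node check:
  node 11: h_left=-1, h_right=-1, diff=0 [OK], height=0
  node 44: h_left=-1, h_right=-1, diff=0 [OK], height=0
  node 43: h_left=-1, h_right=0, diff=1 [OK], height=1
  node 22: h_left=0, h_right=1, diff=1 [OK], height=2
  node 47: h_left=2, h_right=-1, diff=3 [FAIL (|2--1|=3 > 1)], height=3
  node 8: h_left=-1, h_right=3, diff=4 [FAIL (|-1-3|=4 > 1)], height=4
  node 48: h_left=4, h_right=-1, diff=5 [FAIL (|4--1|=5 > 1)], height=5
Node 47 violates the condition: |2 - -1| = 3 > 1.
Result: Not balanced


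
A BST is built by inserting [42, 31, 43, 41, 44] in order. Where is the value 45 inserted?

Starting tree (level order): [42, 31, 43, None, 41, None, 44]
Insertion path: 42 -> 43 -> 44
Result: insert 45 as right child of 44
Final tree (level order): [42, 31, 43, None, 41, None, 44, None, None, None, 45]


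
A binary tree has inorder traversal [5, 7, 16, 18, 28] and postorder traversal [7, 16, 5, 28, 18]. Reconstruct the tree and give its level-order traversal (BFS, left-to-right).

Inorder:   [5, 7, 16, 18, 28]
Postorder: [7, 16, 5, 28, 18]
Algorithm: postorder visits root last, so walk postorder right-to-left;
each value is the root of the current inorder slice — split it at that
value, recurse on the right subtree first, then the left.
Recursive splits:
  root=18; inorder splits into left=[5, 7, 16], right=[28]
  root=28; inorder splits into left=[], right=[]
  root=5; inorder splits into left=[], right=[7, 16]
  root=16; inorder splits into left=[7], right=[]
  root=7; inorder splits into left=[], right=[]
Reconstructed level-order: [18, 5, 28, 16, 7]


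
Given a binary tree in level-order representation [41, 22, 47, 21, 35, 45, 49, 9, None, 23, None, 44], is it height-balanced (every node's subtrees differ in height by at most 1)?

Tree (level-order array): [41, 22, 47, 21, 35, 45, 49, 9, None, 23, None, 44]
Definition: a tree is height-balanced if, at every node, |h(left) - h(right)| <= 1 (empty subtree has height -1).
Bottom-up per-node check:
  node 9: h_left=-1, h_right=-1, diff=0 [OK], height=0
  node 21: h_left=0, h_right=-1, diff=1 [OK], height=1
  node 23: h_left=-1, h_right=-1, diff=0 [OK], height=0
  node 35: h_left=0, h_right=-1, diff=1 [OK], height=1
  node 22: h_left=1, h_right=1, diff=0 [OK], height=2
  node 44: h_left=-1, h_right=-1, diff=0 [OK], height=0
  node 45: h_left=0, h_right=-1, diff=1 [OK], height=1
  node 49: h_left=-1, h_right=-1, diff=0 [OK], height=0
  node 47: h_left=1, h_right=0, diff=1 [OK], height=2
  node 41: h_left=2, h_right=2, diff=0 [OK], height=3
All nodes satisfy the balance condition.
Result: Balanced


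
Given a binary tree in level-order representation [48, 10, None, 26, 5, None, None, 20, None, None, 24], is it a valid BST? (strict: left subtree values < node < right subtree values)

Level-order array: [48, 10, None, 26, 5, None, None, 20, None, None, 24]
Validate using subtree bounds (lo, hi): at each node, require lo < value < hi,
then recurse left with hi=value and right with lo=value.
Preorder trace (stopping at first violation):
  at node 48 with bounds (-inf, +inf): OK
  at node 10 with bounds (-inf, 48): OK
  at node 26 with bounds (-inf, 10): VIOLATION
Node 26 violates its bound: not (-inf < 26 < 10).
Result: Not a valid BST


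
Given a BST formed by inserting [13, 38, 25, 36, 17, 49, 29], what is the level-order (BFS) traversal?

Tree insertion order: [13, 38, 25, 36, 17, 49, 29]
Tree (level-order array): [13, None, 38, 25, 49, 17, 36, None, None, None, None, 29]
BFS from the root, enqueuing left then right child of each popped node:
  queue [13] -> pop 13, enqueue [38], visited so far: [13]
  queue [38] -> pop 38, enqueue [25, 49], visited so far: [13, 38]
  queue [25, 49] -> pop 25, enqueue [17, 36], visited so far: [13, 38, 25]
  queue [49, 17, 36] -> pop 49, enqueue [none], visited so far: [13, 38, 25, 49]
  queue [17, 36] -> pop 17, enqueue [none], visited so far: [13, 38, 25, 49, 17]
  queue [36] -> pop 36, enqueue [29], visited so far: [13, 38, 25, 49, 17, 36]
  queue [29] -> pop 29, enqueue [none], visited so far: [13, 38, 25, 49, 17, 36, 29]
Result: [13, 38, 25, 49, 17, 36, 29]


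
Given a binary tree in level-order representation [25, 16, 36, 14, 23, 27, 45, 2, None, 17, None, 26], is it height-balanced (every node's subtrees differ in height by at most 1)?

Tree (level-order array): [25, 16, 36, 14, 23, 27, 45, 2, None, 17, None, 26]
Definition: a tree is height-balanced if, at every node, |h(left) - h(right)| <= 1 (empty subtree has height -1).
Bottom-up per-node check:
  node 2: h_left=-1, h_right=-1, diff=0 [OK], height=0
  node 14: h_left=0, h_right=-1, diff=1 [OK], height=1
  node 17: h_left=-1, h_right=-1, diff=0 [OK], height=0
  node 23: h_left=0, h_right=-1, diff=1 [OK], height=1
  node 16: h_left=1, h_right=1, diff=0 [OK], height=2
  node 26: h_left=-1, h_right=-1, diff=0 [OK], height=0
  node 27: h_left=0, h_right=-1, diff=1 [OK], height=1
  node 45: h_left=-1, h_right=-1, diff=0 [OK], height=0
  node 36: h_left=1, h_right=0, diff=1 [OK], height=2
  node 25: h_left=2, h_right=2, diff=0 [OK], height=3
All nodes satisfy the balance condition.
Result: Balanced


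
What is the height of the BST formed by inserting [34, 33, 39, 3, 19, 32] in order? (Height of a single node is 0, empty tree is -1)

Insertion order: [34, 33, 39, 3, 19, 32]
Tree (level-order array): [34, 33, 39, 3, None, None, None, None, 19, None, 32]
Compute height bottom-up (empty subtree = -1):
  height(32) = 1 + max(-1, -1) = 0
  height(19) = 1 + max(-1, 0) = 1
  height(3) = 1 + max(-1, 1) = 2
  height(33) = 1 + max(2, -1) = 3
  height(39) = 1 + max(-1, -1) = 0
  height(34) = 1 + max(3, 0) = 4
Height = 4


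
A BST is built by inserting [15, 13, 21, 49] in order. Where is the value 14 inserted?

Starting tree (level order): [15, 13, 21, None, None, None, 49]
Insertion path: 15 -> 13
Result: insert 14 as right child of 13
Final tree (level order): [15, 13, 21, None, 14, None, 49]


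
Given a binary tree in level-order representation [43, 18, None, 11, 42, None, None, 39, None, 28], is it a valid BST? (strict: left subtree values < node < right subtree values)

Level-order array: [43, 18, None, 11, 42, None, None, 39, None, 28]
Validate using subtree bounds (lo, hi): at each node, require lo < value < hi,
then recurse left with hi=value and right with lo=value.
Preorder trace (stopping at first violation):
  at node 43 with bounds (-inf, +inf): OK
  at node 18 with bounds (-inf, 43): OK
  at node 11 with bounds (-inf, 18): OK
  at node 42 with bounds (18, 43): OK
  at node 39 with bounds (18, 42): OK
  at node 28 with bounds (18, 39): OK
No violation found at any node.
Result: Valid BST


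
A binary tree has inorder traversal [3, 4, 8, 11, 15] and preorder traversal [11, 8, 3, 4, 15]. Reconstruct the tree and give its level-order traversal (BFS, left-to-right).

Inorder:  [3, 4, 8, 11, 15]
Preorder: [11, 8, 3, 4, 15]
Algorithm: preorder visits root first, so consume preorder in order;
for each root, split the current inorder slice at that value into
left-subtree inorder and right-subtree inorder, then recurse.
Recursive splits:
  root=11; inorder splits into left=[3, 4, 8], right=[15]
  root=8; inorder splits into left=[3, 4], right=[]
  root=3; inorder splits into left=[], right=[4]
  root=4; inorder splits into left=[], right=[]
  root=15; inorder splits into left=[], right=[]
Reconstructed level-order: [11, 8, 15, 3, 4]


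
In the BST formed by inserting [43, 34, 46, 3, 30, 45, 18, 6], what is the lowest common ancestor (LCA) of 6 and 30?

Tree insertion order: [43, 34, 46, 3, 30, 45, 18, 6]
Tree (level-order array): [43, 34, 46, 3, None, 45, None, None, 30, None, None, 18, None, 6]
In a BST, the LCA of p=6, q=30 is the first node v on the
root-to-leaf path with p <= v <= q (go left if both < v, right if both > v).
Walk from root:
  at 43: both 6 and 30 < 43, go left
  at 34: both 6 and 30 < 34, go left
  at 3: both 6 and 30 > 3, go right
  at 30: 6 <= 30 <= 30, this is the LCA
LCA = 30


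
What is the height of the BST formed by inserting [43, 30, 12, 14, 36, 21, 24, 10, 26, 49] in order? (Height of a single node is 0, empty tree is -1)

Insertion order: [43, 30, 12, 14, 36, 21, 24, 10, 26, 49]
Tree (level-order array): [43, 30, 49, 12, 36, None, None, 10, 14, None, None, None, None, None, 21, None, 24, None, 26]
Compute height bottom-up (empty subtree = -1):
  height(10) = 1 + max(-1, -1) = 0
  height(26) = 1 + max(-1, -1) = 0
  height(24) = 1 + max(-1, 0) = 1
  height(21) = 1 + max(-1, 1) = 2
  height(14) = 1 + max(-1, 2) = 3
  height(12) = 1 + max(0, 3) = 4
  height(36) = 1 + max(-1, -1) = 0
  height(30) = 1 + max(4, 0) = 5
  height(49) = 1 + max(-1, -1) = 0
  height(43) = 1 + max(5, 0) = 6
Height = 6


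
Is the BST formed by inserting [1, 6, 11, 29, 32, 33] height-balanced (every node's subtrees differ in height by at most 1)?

Tree (level-order array): [1, None, 6, None, 11, None, 29, None, 32, None, 33]
Definition: a tree is height-balanced if, at every node, |h(left) - h(right)| <= 1 (empty subtree has height -1).
Bottom-up per-node check:
  node 33: h_left=-1, h_right=-1, diff=0 [OK], height=0
  node 32: h_left=-1, h_right=0, diff=1 [OK], height=1
  node 29: h_left=-1, h_right=1, diff=2 [FAIL (|-1-1|=2 > 1)], height=2
  node 11: h_left=-1, h_right=2, diff=3 [FAIL (|-1-2|=3 > 1)], height=3
  node 6: h_left=-1, h_right=3, diff=4 [FAIL (|-1-3|=4 > 1)], height=4
  node 1: h_left=-1, h_right=4, diff=5 [FAIL (|-1-4|=5 > 1)], height=5
Node 29 violates the condition: |-1 - 1| = 2 > 1.
Result: Not balanced


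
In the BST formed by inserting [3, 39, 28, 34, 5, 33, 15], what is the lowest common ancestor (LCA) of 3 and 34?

Tree insertion order: [3, 39, 28, 34, 5, 33, 15]
Tree (level-order array): [3, None, 39, 28, None, 5, 34, None, 15, 33]
In a BST, the LCA of p=3, q=34 is the first node v on the
root-to-leaf path with p <= v <= q (go left if both < v, right if both > v).
Walk from root:
  at 3: 3 <= 3 <= 34, this is the LCA
LCA = 3


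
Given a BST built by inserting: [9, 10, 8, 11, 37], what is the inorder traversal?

Tree insertion order: [9, 10, 8, 11, 37]
Tree (level-order array): [9, 8, 10, None, None, None, 11, None, 37]
Inorder traversal: [8, 9, 10, 11, 37]


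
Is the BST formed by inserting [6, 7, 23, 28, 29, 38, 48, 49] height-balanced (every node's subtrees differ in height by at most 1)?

Tree (level-order array): [6, None, 7, None, 23, None, 28, None, 29, None, 38, None, 48, None, 49]
Definition: a tree is height-balanced if, at every node, |h(left) - h(right)| <= 1 (empty subtree has height -1).
Bottom-up per-node check:
  node 49: h_left=-1, h_right=-1, diff=0 [OK], height=0
  node 48: h_left=-1, h_right=0, diff=1 [OK], height=1
  node 38: h_left=-1, h_right=1, diff=2 [FAIL (|-1-1|=2 > 1)], height=2
  node 29: h_left=-1, h_right=2, diff=3 [FAIL (|-1-2|=3 > 1)], height=3
  node 28: h_left=-1, h_right=3, diff=4 [FAIL (|-1-3|=4 > 1)], height=4
  node 23: h_left=-1, h_right=4, diff=5 [FAIL (|-1-4|=5 > 1)], height=5
  node 7: h_left=-1, h_right=5, diff=6 [FAIL (|-1-5|=6 > 1)], height=6
  node 6: h_left=-1, h_right=6, diff=7 [FAIL (|-1-6|=7 > 1)], height=7
Node 38 violates the condition: |-1 - 1| = 2 > 1.
Result: Not balanced


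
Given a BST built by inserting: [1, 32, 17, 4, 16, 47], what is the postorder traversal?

Tree insertion order: [1, 32, 17, 4, 16, 47]
Tree (level-order array): [1, None, 32, 17, 47, 4, None, None, None, None, 16]
Postorder traversal: [16, 4, 17, 47, 32, 1]


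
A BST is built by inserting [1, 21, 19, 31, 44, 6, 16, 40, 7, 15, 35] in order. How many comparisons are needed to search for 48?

Search path for 48: 1 -> 21 -> 31 -> 44
Found: False
Comparisons: 4


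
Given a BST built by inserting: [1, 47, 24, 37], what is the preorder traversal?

Tree insertion order: [1, 47, 24, 37]
Tree (level-order array): [1, None, 47, 24, None, None, 37]
Preorder traversal: [1, 47, 24, 37]


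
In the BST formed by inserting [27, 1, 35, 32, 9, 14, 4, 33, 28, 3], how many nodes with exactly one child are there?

Tree built from: [27, 1, 35, 32, 9, 14, 4, 33, 28, 3]
Tree (level-order array): [27, 1, 35, None, 9, 32, None, 4, 14, 28, 33, 3]
Rule: These are nodes with exactly 1 non-null child.
Per-node child counts:
  node 27: 2 child(ren)
  node 1: 1 child(ren)
  node 9: 2 child(ren)
  node 4: 1 child(ren)
  node 3: 0 child(ren)
  node 14: 0 child(ren)
  node 35: 1 child(ren)
  node 32: 2 child(ren)
  node 28: 0 child(ren)
  node 33: 0 child(ren)
Matching nodes: [1, 4, 35]
Count of nodes with exactly one child: 3


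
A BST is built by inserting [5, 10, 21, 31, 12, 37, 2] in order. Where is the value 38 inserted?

Starting tree (level order): [5, 2, 10, None, None, None, 21, 12, 31, None, None, None, 37]
Insertion path: 5 -> 10 -> 21 -> 31 -> 37
Result: insert 38 as right child of 37
Final tree (level order): [5, 2, 10, None, None, None, 21, 12, 31, None, None, None, 37, None, 38]


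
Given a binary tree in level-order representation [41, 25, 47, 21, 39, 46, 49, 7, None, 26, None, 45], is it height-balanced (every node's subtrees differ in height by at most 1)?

Tree (level-order array): [41, 25, 47, 21, 39, 46, 49, 7, None, 26, None, 45]
Definition: a tree is height-balanced if, at every node, |h(left) - h(right)| <= 1 (empty subtree has height -1).
Bottom-up per-node check:
  node 7: h_left=-1, h_right=-1, diff=0 [OK], height=0
  node 21: h_left=0, h_right=-1, diff=1 [OK], height=1
  node 26: h_left=-1, h_right=-1, diff=0 [OK], height=0
  node 39: h_left=0, h_right=-1, diff=1 [OK], height=1
  node 25: h_left=1, h_right=1, diff=0 [OK], height=2
  node 45: h_left=-1, h_right=-1, diff=0 [OK], height=0
  node 46: h_left=0, h_right=-1, diff=1 [OK], height=1
  node 49: h_left=-1, h_right=-1, diff=0 [OK], height=0
  node 47: h_left=1, h_right=0, diff=1 [OK], height=2
  node 41: h_left=2, h_right=2, diff=0 [OK], height=3
All nodes satisfy the balance condition.
Result: Balanced


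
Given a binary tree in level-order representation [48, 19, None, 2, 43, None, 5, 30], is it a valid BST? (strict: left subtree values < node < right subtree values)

Level-order array: [48, 19, None, 2, 43, None, 5, 30]
Validate using subtree bounds (lo, hi): at each node, require lo < value < hi,
then recurse left with hi=value and right with lo=value.
Preorder trace (stopping at first violation):
  at node 48 with bounds (-inf, +inf): OK
  at node 19 with bounds (-inf, 48): OK
  at node 2 with bounds (-inf, 19): OK
  at node 5 with bounds (2, 19): OK
  at node 43 with bounds (19, 48): OK
  at node 30 with bounds (19, 43): OK
No violation found at any node.
Result: Valid BST


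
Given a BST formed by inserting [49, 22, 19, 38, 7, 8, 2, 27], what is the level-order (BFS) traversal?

Tree insertion order: [49, 22, 19, 38, 7, 8, 2, 27]
Tree (level-order array): [49, 22, None, 19, 38, 7, None, 27, None, 2, 8]
BFS from the root, enqueuing left then right child of each popped node:
  queue [49] -> pop 49, enqueue [22], visited so far: [49]
  queue [22] -> pop 22, enqueue [19, 38], visited so far: [49, 22]
  queue [19, 38] -> pop 19, enqueue [7], visited so far: [49, 22, 19]
  queue [38, 7] -> pop 38, enqueue [27], visited so far: [49, 22, 19, 38]
  queue [7, 27] -> pop 7, enqueue [2, 8], visited so far: [49, 22, 19, 38, 7]
  queue [27, 2, 8] -> pop 27, enqueue [none], visited so far: [49, 22, 19, 38, 7, 27]
  queue [2, 8] -> pop 2, enqueue [none], visited so far: [49, 22, 19, 38, 7, 27, 2]
  queue [8] -> pop 8, enqueue [none], visited so far: [49, 22, 19, 38, 7, 27, 2, 8]
Result: [49, 22, 19, 38, 7, 27, 2, 8]


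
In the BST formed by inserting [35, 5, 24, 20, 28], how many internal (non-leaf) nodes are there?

Tree built from: [35, 5, 24, 20, 28]
Tree (level-order array): [35, 5, None, None, 24, 20, 28]
Rule: An internal node has at least one child.
Per-node child counts:
  node 35: 1 child(ren)
  node 5: 1 child(ren)
  node 24: 2 child(ren)
  node 20: 0 child(ren)
  node 28: 0 child(ren)
Matching nodes: [35, 5, 24]
Count of internal (non-leaf) nodes: 3


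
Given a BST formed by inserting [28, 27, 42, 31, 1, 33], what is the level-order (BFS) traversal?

Tree insertion order: [28, 27, 42, 31, 1, 33]
Tree (level-order array): [28, 27, 42, 1, None, 31, None, None, None, None, 33]
BFS from the root, enqueuing left then right child of each popped node:
  queue [28] -> pop 28, enqueue [27, 42], visited so far: [28]
  queue [27, 42] -> pop 27, enqueue [1], visited so far: [28, 27]
  queue [42, 1] -> pop 42, enqueue [31], visited so far: [28, 27, 42]
  queue [1, 31] -> pop 1, enqueue [none], visited so far: [28, 27, 42, 1]
  queue [31] -> pop 31, enqueue [33], visited so far: [28, 27, 42, 1, 31]
  queue [33] -> pop 33, enqueue [none], visited so far: [28, 27, 42, 1, 31, 33]
Result: [28, 27, 42, 1, 31, 33]


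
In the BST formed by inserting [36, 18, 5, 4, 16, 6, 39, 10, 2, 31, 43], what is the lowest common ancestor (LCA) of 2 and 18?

Tree insertion order: [36, 18, 5, 4, 16, 6, 39, 10, 2, 31, 43]
Tree (level-order array): [36, 18, 39, 5, 31, None, 43, 4, 16, None, None, None, None, 2, None, 6, None, None, None, None, 10]
In a BST, the LCA of p=2, q=18 is the first node v on the
root-to-leaf path with p <= v <= q (go left if both < v, right if both > v).
Walk from root:
  at 36: both 2 and 18 < 36, go left
  at 18: 2 <= 18 <= 18, this is the LCA
LCA = 18


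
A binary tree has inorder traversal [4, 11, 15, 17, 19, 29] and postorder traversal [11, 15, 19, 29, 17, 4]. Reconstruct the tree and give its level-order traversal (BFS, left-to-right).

Inorder:   [4, 11, 15, 17, 19, 29]
Postorder: [11, 15, 19, 29, 17, 4]
Algorithm: postorder visits root last, so walk postorder right-to-left;
each value is the root of the current inorder slice — split it at that
value, recurse on the right subtree first, then the left.
Recursive splits:
  root=4; inorder splits into left=[], right=[11, 15, 17, 19, 29]
  root=17; inorder splits into left=[11, 15], right=[19, 29]
  root=29; inorder splits into left=[19], right=[]
  root=19; inorder splits into left=[], right=[]
  root=15; inorder splits into left=[11], right=[]
  root=11; inorder splits into left=[], right=[]
Reconstructed level-order: [4, 17, 15, 29, 11, 19]


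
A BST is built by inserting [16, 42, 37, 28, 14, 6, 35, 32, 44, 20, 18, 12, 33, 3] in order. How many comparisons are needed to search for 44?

Search path for 44: 16 -> 42 -> 44
Found: True
Comparisons: 3


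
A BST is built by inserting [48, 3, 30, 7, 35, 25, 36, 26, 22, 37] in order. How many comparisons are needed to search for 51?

Search path for 51: 48
Found: False
Comparisons: 1


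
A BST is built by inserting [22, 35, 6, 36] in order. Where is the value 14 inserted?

Starting tree (level order): [22, 6, 35, None, None, None, 36]
Insertion path: 22 -> 6
Result: insert 14 as right child of 6
Final tree (level order): [22, 6, 35, None, 14, None, 36]


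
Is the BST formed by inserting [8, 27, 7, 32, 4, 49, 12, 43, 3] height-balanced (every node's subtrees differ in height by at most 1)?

Tree (level-order array): [8, 7, 27, 4, None, 12, 32, 3, None, None, None, None, 49, None, None, 43]
Definition: a tree is height-balanced if, at every node, |h(left) - h(right)| <= 1 (empty subtree has height -1).
Bottom-up per-node check:
  node 3: h_left=-1, h_right=-1, diff=0 [OK], height=0
  node 4: h_left=0, h_right=-1, diff=1 [OK], height=1
  node 7: h_left=1, h_right=-1, diff=2 [FAIL (|1--1|=2 > 1)], height=2
  node 12: h_left=-1, h_right=-1, diff=0 [OK], height=0
  node 43: h_left=-1, h_right=-1, diff=0 [OK], height=0
  node 49: h_left=0, h_right=-1, diff=1 [OK], height=1
  node 32: h_left=-1, h_right=1, diff=2 [FAIL (|-1-1|=2 > 1)], height=2
  node 27: h_left=0, h_right=2, diff=2 [FAIL (|0-2|=2 > 1)], height=3
  node 8: h_left=2, h_right=3, diff=1 [OK], height=4
Node 7 violates the condition: |1 - -1| = 2 > 1.
Result: Not balanced


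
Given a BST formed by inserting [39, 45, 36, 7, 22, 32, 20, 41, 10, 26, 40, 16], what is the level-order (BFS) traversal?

Tree insertion order: [39, 45, 36, 7, 22, 32, 20, 41, 10, 26, 40, 16]
Tree (level-order array): [39, 36, 45, 7, None, 41, None, None, 22, 40, None, 20, 32, None, None, 10, None, 26, None, None, 16]
BFS from the root, enqueuing left then right child of each popped node:
  queue [39] -> pop 39, enqueue [36, 45], visited so far: [39]
  queue [36, 45] -> pop 36, enqueue [7], visited so far: [39, 36]
  queue [45, 7] -> pop 45, enqueue [41], visited so far: [39, 36, 45]
  queue [7, 41] -> pop 7, enqueue [22], visited so far: [39, 36, 45, 7]
  queue [41, 22] -> pop 41, enqueue [40], visited so far: [39, 36, 45, 7, 41]
  queue [22, 40] -> pop 22, enqueue [20, 32], visited so far: [39, 36, 45, 7, 41, 22]
  queue [40, 20, 32] -> pop 40, enqueue [none], visited so far: [39, 36, 45, 7, 41, 22, 40]
  queue [20, 32] -> pop 20, enqueue [10], visited so far: [39, 36, 45, 7, 41, 22, 40, 20]
  queue [32, 10] -> pop 32, enqueue [26], visited so far: [39, 36, 45, 7, 41, 22, 40, 20, 32]
  queue [10, 26] -> pop 10, enqueue [16], visited so far: [39, 36, 45, 7, 41, 22, 40, 20, 32, 10]
  queue [26, 16] -> pop 26, enqueue [none], visited so far: [39, 36, 45, 7, 41, 22, 40, 20, 32, 10, 26]
  queue [16] -> pop 16, enqueue [none], visited so far: [39, 36, 45, 7, 41, 22, 40, 20, 32, 10, 26, 16]
Result: [39, 36, 45, 7, 41, 22, 40, 20, 32, 10, 26, 16]


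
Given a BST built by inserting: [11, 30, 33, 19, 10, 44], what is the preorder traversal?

Tree insertion order: [11, 30, 33, 19, 10, 44]
Tree (level-order array): [11, 10, 30, None, None, 19, 33, None, None, None, 44]
Preorder traversal: [11, 10, 30, 19, 33, 44]


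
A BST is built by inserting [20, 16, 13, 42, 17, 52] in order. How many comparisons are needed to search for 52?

Search path for 52: 20 -> 42 -> 52
Found: True
Comparisons: 3


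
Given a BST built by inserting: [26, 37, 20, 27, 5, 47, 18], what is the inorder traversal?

Tree insertion order: [26, 37, 20, 27, 5, 47, 18]
Tree (level-order array): [26, 20, 37, 5, None, 27, 47, None, 18]
Inorder traversal: [5, 18, 20, 26, 27, 37, 47]


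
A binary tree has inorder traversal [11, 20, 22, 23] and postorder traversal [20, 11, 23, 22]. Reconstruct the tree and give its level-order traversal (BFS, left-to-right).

Inorder:   [11, 20, 22, 23]
Postorder: [20, 11, 23, 22]
Algorithm: postorder visits root last, so walk postorder right-to-left;
each value is the root of the current inorder slice — split it at that
value, recurse on the right subtree first, then the left.
Recursive splits:
  root=22; inorder splits into left=[11, 20], right=[23]
  root=23; inorder splits into left=[], right=[]
  root=11; inorder splits into left=[], right=[20]
  root=20; inorder splits into left=[], right=[]
Reconstructed level-order: [22, 11, 23, 20]


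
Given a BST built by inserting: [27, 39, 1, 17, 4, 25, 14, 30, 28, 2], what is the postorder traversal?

Tree insertion order: [27, 39, 1, 17, 4, 25, 14, 30, 28, 2]
Tree (level-order array): [27, 1, 39, None, 17, 30, None, 4, 25, 28, None, 2, 14]
Postorder traversal: [2, 14, 4, 25, 17, 1, 28, 30, 39, 27]


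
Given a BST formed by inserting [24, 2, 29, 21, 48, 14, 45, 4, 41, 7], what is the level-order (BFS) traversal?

Tree insertion order: [24, 2, 29, 21, 48, 14, 45, 4, 41, 7]
Tree (level-order array): [24, 2, 29, None, 21, None, 48, 14, None, 45, None, 4, None, 41, None, None, 7]
BFS from the root, enqueuing left then right child of each popped node:
  queue [24] -> pop 24, enqueue [2, 29], visited so far: [24]
  queue [2, 29] -> pop 2, enqueue [21], visited so far: [24, 2]
  queue [29, 21] -> pop 29, enqueue [48], visited so far: [24, 2, 29]
  queue [21, 48] -> pop 21, enqueue [14], visited so far: [24, 2, 29, 21]
  queue [48, 14] -> pop 48, enqueue [45], visited so far: [24, 2, 29, 21, 48]
  queue [14, 45] -> pop 14, enqueue [4], visited so far: [24, 2, 29, 21, 48, 14]
  queue [45, 4] -> pop 45, enqueue [41], visited so far: [24, 2, 29, 21, 48, 14, 45]
  queue [4, 41] -> pop 4, enqueue [7], visited so far: [24, 2, 29, 21, 48, 14, 45, 4]
  queue [41, 7] -> pop 41, enqueue [none], visited so far: [24, 2, 29, 21, 48, 14, 45, 4, 41]
  queue [7] -> pop 7, enqueue [none], visited so far: [24, 2, 29, 21, 48, 14, 45, 4, 41, 7]
Result: [24, 2, 29, 21, 48, 14, 45, 4, 41, 7]


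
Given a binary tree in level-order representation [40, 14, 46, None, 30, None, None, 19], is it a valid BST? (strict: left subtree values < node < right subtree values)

Level-order array: [40, 14, 46, None, 30, None, None, 19]
Validate using subtree bounds (lo, hi): at each node, require lo < value < hi,
then recurse left with hi=value and right with lo=value.
Preorder trace (stopping at first violation):
  at node 40 with bounds (-inf, +inf): OK
  at node 14 with bounds (-inf, 40): OK
  at node 30 with bounds (14, 40): OK
  at node 19 with bounds (14, 30): OK
  at node 46 with bounds (40, +inf): OK
No violation found at any node.
Result: Valid BST


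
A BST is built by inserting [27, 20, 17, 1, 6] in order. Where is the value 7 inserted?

Starting tree (level order): [27, 20, None, 17, None, 1, None, None, 6]
Insertion path: 27 -> 20 -> 17 -> 1 -> 6
Result: insert 7 as right child of 6
Final tree (level order): [27, 20, None, 17, None, 1, None, None, 6, None, 7]


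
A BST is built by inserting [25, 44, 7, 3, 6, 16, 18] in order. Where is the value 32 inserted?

Starting tree (level order): [25, 7, 44, 3, 16, None, None, None, 6, None, 18]
Insertion path: 25 -> 44
Result: insert 32 as left child of 44
Final tree (level order): [25, 7, 44, 3, 16, 32, None, None, 6, None, 18]


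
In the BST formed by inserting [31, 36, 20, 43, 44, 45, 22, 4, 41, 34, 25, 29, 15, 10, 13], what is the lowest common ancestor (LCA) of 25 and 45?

Tree insertion order: [31, 36, 20, 43, 44, 45, 22, 4, 41, 34, 25, 29, 15, 10, 13]
Tree (level-order array): [31, 20, 36, 4, 22, 34, 43, None, 15, None, 25, None, None, 41, 44, 10, None, None, 29, None, None, None, 45, None, 13]
In a BST, the LCA of p=25, q=45 is the first node v on the
root-to-leaf path with p <= v <= q (go left if both < v, right if both > v).
Walk from root:
  at 31: 25 <= 31 <= 45, this is the LCA
LCA = 31


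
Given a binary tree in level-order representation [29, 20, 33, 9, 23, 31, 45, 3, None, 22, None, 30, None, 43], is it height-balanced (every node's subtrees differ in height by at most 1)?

Tree (level-order array): [29, 20, 33, 9, 23, 31, 45, 3, None, 22, None, 30, None, 43]
Definition: a tree is height-balanced if, at every node, |h(left) - h(right)| <= 1 (empty subtree has height -1).
Bottom-up per-node check:
  node 3: h_left=-1, h_right=-1, diff=0 [OK], height=0
  node 9: h_left=0, h_right=-1, diff=1 [OK], height=1
  node 22: h_left=-1, h_right=-1, diff=0 [OK], height=0
  node 23: h_left=0, h_right=-1, diff=1 [OK], height=1
  node 20: h_left=1, h_right=1, diff=0 [OK], height=2
  node 30: h_left=-1, h_right=-1, diff=0 [OK], height=0
  node 31: h_left=0, h_right=-1, diff=1 [OK], height=1
  node 43: h_left=-1, h_right=-1, diff=0 [OK], height=0
  node 45: h_left=0, h_right=-1, diff=1 [OK], height=1
  node 33: h_left=1, h_right=1, diff=0 [OK], height=2
  node 29: h_left=2, h_right=2, diff=0 [OK], height=3
All nodes satisfy the balance condition.
Result: Balanced


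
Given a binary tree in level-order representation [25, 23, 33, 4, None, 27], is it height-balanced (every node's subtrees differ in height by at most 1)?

Tree (level-order array): [25, 23, 33, 4, None, 27]
Definition: a tree is height-balanced if, at every node, |h(left) - h(right)| <= 1 (empty subtree has height -1).
Bottom-up per-node check:
  node 4: h_left=-1, h_right=-1, diff=0 [OK], height=0
  node 23: h_left=0, h_right=-1, diff=1 [OK], height=1
  node 27: h_left=-1, h_right=-1, diff=0 [OK], height=0
  node 33: h_left=0, h_right=-1, diff=1 [OK], height=1
  node 25: h_left=1, h_right=1, diff=0 [OK], height=2
All nodes satisfy the balance condition.
Result: Balanced


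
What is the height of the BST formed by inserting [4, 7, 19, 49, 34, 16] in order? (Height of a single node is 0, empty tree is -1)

Insertion order: [4, 7, 19, 49, 34, 16]
Tree (level-order array): [4, None, 7, None, 19, 16, 49, None, None, 34]
Compute height bottom-up (empty subtree = -1):
  height(16) = 1 + max(-1, -1) = 0
  height(34) = 1 + max(-1, -1) = 0
  height(49) = 1 + max(0, -1) = 1
  height(19) = 1 + max(0, 1) = 2
  height(7) = 1 + max(-1, 2) = 3
  height(4) = 1 + max(-1, 3) = 4
Height = 4


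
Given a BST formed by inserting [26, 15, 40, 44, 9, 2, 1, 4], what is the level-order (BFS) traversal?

Tree insertion order: [26, 15, 40, 44, 9, 2, 1, 4]
Tree (level-order array): [26, 15, 40, 9, None, None, 44, 2, None, None, None, 1, 4]
BFS from the root, enqueuing left then right child of each popped node:
  queue [26] -> pop 26, enqueue [15, 40], visited so far: [26]
  queue [15, 40] -> pop 15, enqueue [9], visited so far: [26, 15]
  queue [40, 9] -> pop 40, enqueue [44], visited so far: [26, 15, 40]
  queue [9, 44] -> pop 9, enqueue [2], visited so far: [26, 15, 40, 9]
  queue [44, 2] -> pop 44, enqueue [none], visited so far: [26, 15, 40, 9, 44]
  queue [2] -> pop 2, enqueue [1, 4], visited so far: [26, 15, 40, 9, 44, 2]
  queue [1, 4] -> pop 1, enqueue [none], visited so far: [26, 15, 40, 9, 44, 2, 1]
  queue [4] -> pop 4, enqueue [none], visited so far: [26, 15, 40, 9, 44, 2, 1, 4]
Result: [26, 15, 40, 9, 44, 2, 1, 4]


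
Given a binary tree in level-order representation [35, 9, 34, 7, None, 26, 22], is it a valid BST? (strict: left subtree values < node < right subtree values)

Level-order array: [35, 9, 34, 7, None, 26, 22]
Validate using subtree bounds (lo, hi): at each node, require lo < value < hi,
then recurse left with hi=value and right with lo=value.
Preorder trace (stopping at first violation):
  at node 35 with bounds (-inf, +inf): OK
  at node 9 with bounds (-inf, 35): OK
  at node 7 with bounds (-inf, 9): OK
  at node 34 with bounds (35, +inf): VIOLATION
Node 34 violates its bound: not (35 < 34 < +inf).
Result: Not a valid BST


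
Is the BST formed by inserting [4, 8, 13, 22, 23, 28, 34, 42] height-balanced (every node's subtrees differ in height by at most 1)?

Tree (level-order array): [4, None, 8, None, 13, None, 22, None, 23, None, 28, None, 34, None, 42]
Definition: a tree is height-balanced if, at every node, |h(left) - h(right)| <= 1 (empty subtree has height -1).
Bottom-up per-node check:
  node 42: h_left=-1, h_right=-1, diff=0 [OK], height=0
  node 34: h_left=-1, h_right=0, diff=1 [OK], height=1
  node 28: h_left=-1, h_right=1, diff=2 [FAIL (|-1-1|=2 > 1)], height=2
  node 23: h_left=-1, h_right=2, diff=3 [FAIL (|-1-2|=3 > 1)], height=3
  node 22: h_left=-1, h_right=3, diff=4 [FAIL (|-1-3|=4 > 1)], height=4
  node 13: h_left=-1, h_right=4, diff=5 [FAIL (|-1-4|=5 > 1)], height=5
  node 8: h_left=-1, h_right=5, diff=6 [FAIL (|-1-5|=6 > 1)], height=6
  node 4: h_left=-1, h_right=6, diff=7 [FAIL (|-1-6|=7 > 1)], height=7
Node 28 violates the condition: |-1 - 1| = 2 > 1.
Result: Not balanced


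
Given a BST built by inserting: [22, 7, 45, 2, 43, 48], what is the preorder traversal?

Tree insertion order: [22, 7, 45, 2, 43, 48]
Tree (level-order array): [22, 7, 45, 2, None, 43, 48]
Preorder traversal: [22, 7, 2, 45, 43, 48]


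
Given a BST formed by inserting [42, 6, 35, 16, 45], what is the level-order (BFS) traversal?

Tree insertion order: [42, 6, 35, 16, 45]
Tree (level-order array): [42, 6, 45, None, 35, None, None, 16]
BFS from the root, enqueuing left then right child of each popped node:
  queue [42] -> pop 42, enqueue [6, 45], visited so far: [42]
  queue [6, 45] -> pop 6, enqueue [35], visited so far: [42, 6]
  queue [45, 35] -> pop 45, enqueue [none], visited so far: [42, 6, 45]
  queue [35] -> pop 35, enqueue [16], visited so far: [42, 6, 45, 35]
  queue [16] -> pop 16, enqueue [none], visited so far: [42, 6, 45, 35, 16]
Result: [42, 6, 45, 35, 16]


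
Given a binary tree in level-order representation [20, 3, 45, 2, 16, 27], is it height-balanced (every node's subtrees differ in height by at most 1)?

Tree (level-order array): [20, 3, 45, 2, 16, 27]
Definition: a tree is height-balanced if, at every node, |h(left) - h(right)| <= 1 (empty subtree has height -1).
Bottom-up per-node check:
  node 2: h_left=-1, h_right=-1, diff=0 [OK], height=0
  node 16: h_left=-1, h_right=-1, diff=0 [OK], height=0
  node 3: h_left=0, h_right=0, diff=0 [OK], height=1
  node 27: h_left=-1, h_right=-1, diff=0 [OK], height=0
  node 45: h_left=0, h_right=-1, diff=1 [OK], height=1
  node 20: h_left=1, h_right=1, diff=0 [OK], height=2
All nodes satisfy the balance condition.
Result: Balanced


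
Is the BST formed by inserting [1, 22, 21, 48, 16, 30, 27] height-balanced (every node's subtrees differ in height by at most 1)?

Tree (level-order array): [1, None, 22, 21, 48, 16, None, 30, None, None, None, 27]
Definition: a tree is height-balanced if, at every node, |h(left) - h(right)| <= 1 (empty subtree has height -1).
Bottom-up per-node check:
  node 16: h_left=-1, h_right=-1, diff=0 [OK], height=0
  node 21: h_left=0, h_right=-1, diff=1 [OK], height=1
  node 27: h_left=-1, h_right=-1, diff=0 [OK], height=0
  node 30: h_left=0, h_right=-1, diff=1 [OK], height=1
  node 48: h_left=1, h_right=-1, diff=2 [FAIL (|1--1|=2 > 1)], height=2
  node 22: h_left=1, h_right=2, diff=1 [OK], height=3
  node 1: h_left=-1, h_right=3, diff=4 [FAIL (|-1-3|=4 > 1)], height=4
Node 48 violates the condition: |1 - -1| = 2 > 1.
Result: Not balanced
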